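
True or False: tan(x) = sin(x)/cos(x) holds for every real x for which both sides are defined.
True.

Claim: tan(x) = sin(x)/cos(x).
Reasoning: For an angle x whose terminal point on the unit circle is (cos x, sin x), tan(x) is defined as the ratio (second coordinate)/(first coordinate) = sin(x)/cos(x), wherever cos(x) ≠ 0.
So the two sides agree for every real x for which both sides are defined.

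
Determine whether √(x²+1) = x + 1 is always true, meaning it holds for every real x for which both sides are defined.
Claim: √(x²+1) = x + 1.
Test a specific point where both sides are defined: x = 1/2.
LHS = √(x²+1) ≈ 1.1180
RHS = x + 1 ≈ 1.5000
Since 1.1180 ≠ 1.5000, the equation fails at this point, so it cannot hold for every real x for which both sides are defined.
(x+1)² = x² + 2x + 1 ≠ x² + 1 unless x = 0.

Conclusion: No, this is NOT an identity.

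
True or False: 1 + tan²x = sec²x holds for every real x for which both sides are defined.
True.

Claim: 1 + tan²x = sec²x.
Reasoning: Start from sin²x + cos²x = 1 and divide every term by cos²x (allowed wherever tan x and sec x are defined): tan²x + 1 = 1/cos²x = sec²x.
So the two sides agree for every real x for which both sides are defined.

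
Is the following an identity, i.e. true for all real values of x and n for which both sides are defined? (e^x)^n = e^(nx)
Claim: (e^x)^n = e^(nx).
Reasoning: e^x is a positive real number, and for a positive base B and real exponent n, B^n = e^(n·ln B). With B = e^x, ln B = x, so (e^x)^n = e^(n·x).
So the two sides agree for all real values of x and n for which both sides are defined.

Conclusion: Yes, this is an identity.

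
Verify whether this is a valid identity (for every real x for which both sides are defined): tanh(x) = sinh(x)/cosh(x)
Claim: tanh(x) = sinh(x)/cosh(x).
Reasoning: tanh(x) is defined as sinh(x)/cosh(x) = (e^x - e^-x)/(e^x + e^-x); cosh(x) ≥ 1 is never zero, so this holds for every real x.
So the two sides agree for every real x for which both sides are defined.

Conclusion: Yes, this is an identity.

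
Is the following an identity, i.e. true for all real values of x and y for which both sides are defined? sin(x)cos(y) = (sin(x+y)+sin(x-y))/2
Yes, this is an identity.

Claim: sin(x)cos(y) = (sin(x+y)+sin(x-y))/2.
Reasoning: sin(x+y) = sin(x)cos(y) + cos(x)sin(y) and sin(x-y) = sin(x)cos(y) - cos(x)sin(y). Adding, sin(x+y) + sin(x-y) = 2sin(x)cos(y); divide by 2.
So the two sides agree for all real values of x and y for which both sides are defined.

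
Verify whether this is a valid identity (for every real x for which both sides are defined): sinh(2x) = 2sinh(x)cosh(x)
Yes, this is an identity.

Claim: sinh(2x) = 2sinh(x)cosh(x).
Reasoning: 2sinh(x)cosh(x) = 2 · (e^x - e^-x)/2 · (e^x + e^-x)/2 = (e^(2x) - e^(-2x))/2 = sinh(2x).
So the two sides agree for every real x for which both sides are defined.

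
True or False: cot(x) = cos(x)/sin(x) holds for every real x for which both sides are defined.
True.

Claim: cot(x) = cos(x)/sin(x).
Reasoning: cot(x) is defined as 1/tan(x) = 1/(sin(x)/cos(x)) = cos(x)/sin(x), wherever sin(x) ≠ 0.
So the two sides agree for every real x for which both sides are defined.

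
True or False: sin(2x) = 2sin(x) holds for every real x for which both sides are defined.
Claim: sin(2x) = 2sin(x).
Test a specific point where both sides are defined: x = π/6.
LHS = sin(2x) ≈ 0.8660
RHS = 2sin(x) ≈ 1.0000
Since 0.8660 ≠ 1.0000, the equation fails at this point, so it cannot hold for every real x for which both sides are defined.
The correct double-angle formula is sin(2x) = 2sin(x)cos(x).

Conclusion: False.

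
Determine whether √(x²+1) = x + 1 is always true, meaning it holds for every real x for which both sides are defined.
No, this is NOT an identity.

Claim: √(x²+1) = x + 1.
Test a specific point where both sides are defined: x = 5.
LHS = √(x²+1) ≈ 5.0990
RHS = x + 1 ≈ 6.0000
Since 5.0990 ≠ 6.0000, the equation fails at this point, so it cannot hold for every real x for which both sides are defined.
(x+1)² = x² + 2x + 1 ≠ x² + 1 unless x = 0.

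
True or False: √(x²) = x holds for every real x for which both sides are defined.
False.

Claim: √(x²) = x.
Test a specific point where both sides are defined: x = -3.
LHS = √(x²) ≈ 3.0000
RHS = x ≈ -3.0000
Since 3.0000 ≠ -3.0000, the equation fails at this point, so it cannot hold for every real x for which both sides are defined.
√(x²) = |x|, which differs from x whenever x < 0 (both sides are defined for every real x).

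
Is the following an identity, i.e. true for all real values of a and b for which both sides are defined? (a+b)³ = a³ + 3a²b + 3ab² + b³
Yes, this is an identity.

Claim: (a+b)³ = a³ + 3a²b + 3ab² + b³.
Reasoning: (a+b)³ = (a+b)(a+b)² = (a+b)(a² + 2ab + b²) = a³ + 2a²b + ab² + a²b + 2ab² + b³ = a³ + 3a²b + 3ab² + b³.
So the two sides agree for all real values of a and b for which both sides are defined.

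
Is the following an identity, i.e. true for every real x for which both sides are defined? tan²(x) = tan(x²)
No, this is NOT an identity.

Claim: tan²(x) = tan(x²).
Test a specific point where both sides are defined: x = 3π/4.
LHS = tan²(x) ≈ 1.0000
RHS = tan(x²) ≈ -0.8977
Since 1.0000 ≠ -0.8977, the equation fails at this point, so it cannot hold for every real x for which both sides are defined.
tan²(x) means (tan x)², squaring the output; tan(x²) squares the input. These are different functions.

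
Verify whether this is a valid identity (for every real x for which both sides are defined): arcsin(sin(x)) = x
No, this is NOT an identity.

Claim: arcsin(sin(x)) = x.
Test a specific point where both sides are defined: x = π.
LHS = arcsin(sin(x)) ≈ 0.0000
RHS = x ≈ 3.1416
Since 0.0000 ≠ 3.1416, the equation fails at this point, so it cannot hold for every real x for which both sides are defined.
arcsin only returns values in [-π/2, π/2], so arcsin(sin(x)) = x holds only for x in that interval, not for all real x.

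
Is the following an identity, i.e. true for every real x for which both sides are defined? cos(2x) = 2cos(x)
No, this is NOT an identity.

Claim: cos(2x) = 2cos(x).
Test a specific point where both sides are defined: x = 3π/4.
LHS = cos(2x) ≈ 0.0000
RHS = 2cos(x) ≈ -1.4142
Since 0.0000 ≠ -1.4142, the equation fails at this point, so it cannot hold for every real x for which both sides are defined.
The correct double-angle formula is cos(2x) = cos²x - sin²x.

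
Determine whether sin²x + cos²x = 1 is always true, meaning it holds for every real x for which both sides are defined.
Yes, this is an identity.

Claim: sin²x + cos²x = 1.
Reasoning: The point (cos x, sin x) lies on the unit circle X² + Y² = 1, so cos²x + sin²x = 1 for every real x.
So the two sides agree for every real x for which both sides are defined.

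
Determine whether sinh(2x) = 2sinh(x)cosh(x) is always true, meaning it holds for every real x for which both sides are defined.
Claim: sinh(2x) = 2sinh(x)cosh(x).
Reasoning: 2sinh(x)cosh(x) = 2 · (e^x - e^-x)/2 · (e^x + e^-x)/2 = (e^(2x) - e^(-2x))/2 = sinh(2x).
So the two sides agree for every real x for which both sides are defined.

Conclusion: Yes, this is an identity.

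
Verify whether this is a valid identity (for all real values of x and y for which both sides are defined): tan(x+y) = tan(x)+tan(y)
No, this is NOT an identity.

Claim: tan(x+y) = tan(x)+tan(y).
Test a specific point where both sides are defined: x = -π/6, y = -π/4.
LHS = tan(x+y) ≈ -3.7321
RHS = tan(x)+tan(y) ≈ -1.5774
Since -3.7321 ≠ -1.5774, the equation fails at this point, so it cannot hold for all real values of x and y for which both sides are defined.
The correct formula is tan(x+y) = (tan(x) + tan(y))/(1 - tan(x)tan(y)).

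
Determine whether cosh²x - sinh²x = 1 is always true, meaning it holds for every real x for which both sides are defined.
Claim: cosh²x - sinh²x = 1.
Reasoning: With cosh(x) = (e^x + e^-x)/2 and sinh(x) = (e^x - e^-x)/2: cosh²x = (e^(2x) + 2 + e^(-2x))/4 and sinh²x = (e^(2x) - 2 + e^(-2x))/4. Subtracting leaves 4/4 = 1.
So the two sides agree for every real x for which both sides are defined.

Conclusion: Yes, this is an identity.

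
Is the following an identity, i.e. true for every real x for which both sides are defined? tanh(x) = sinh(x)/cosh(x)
Yes, this is an identity.

Claim: tanh(x) = sinh(x)/cosh(x).
Reasoning: tanh(x) is defined as sinh(x)/cosh(x) = (e^x - e^-x)/(e^x + e^-x); cosh(x) ≥ 1 is never zero, so this holds for every real x.
So the two sides agree for every real x for which both sides are defined.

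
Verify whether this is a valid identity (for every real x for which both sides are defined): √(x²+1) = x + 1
Claim: √(x²+1) = x + 1.
Test a specific point where both sides are defined: x = 1.
LHS = √(x²+1) ≈ 1.4142
RHS = x + 1 ≈ 2.0000
Since 1.4142 ≠ 2.0000, the equation fails at this point, so it cannot hold for every real x for which both sides are defined.
(x+1)² = x² + 2x + 1 ≠ x² + 1 unless x = 0.

Conclusion: No, this is NOT an identity.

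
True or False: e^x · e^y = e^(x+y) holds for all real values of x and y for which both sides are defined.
True.

Claim: e^x · e^y = e^(x+y).
Reasoning: This is the law of exponents for a common base: multiplying powers adds exponents. E.g. from the series, (Σ x^j/j!)(Σ y^k/k!) = Σ_m (Σ_{j+k=m} x^j y^k/(j!k!)) = Σ_m (x+y)^m/m! by the binomial theorem.
So the two sides agree for all real values of x and y for which both sides are defined.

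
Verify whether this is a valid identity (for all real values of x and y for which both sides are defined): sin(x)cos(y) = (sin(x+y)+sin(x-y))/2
Claim: sin(x)cos(y) = (sin(x+y)+sin(x-y))/2.
Reasoning: sin(x+y) = sin(x)cos(y) + cos(x)sin(y) and sin(x-y) = sin(x)cos(y) - cos(x)sin(y). Adding, sin(x+y) + sin(x-y) = 2sin(x)cos(y); divide by 2.
So the two sides agree for all real values of x and y for which both sides are defined.

Conclusion: Yes, this is an identity.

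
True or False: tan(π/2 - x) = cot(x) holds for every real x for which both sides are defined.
Claim: tan(π/2 - x) = cot(x).
Reasoning: tan(π/2 - x) = sin(π/2 - x)/cos(π/2 - x) = cos(x)/sin(x) = cot(x), using the cofunction identities sin(π/2 - x) = cos(x) and cos(π/2 - x) = sin(x).
So the two sides agree for every real x for which both sides are defined.

Conclusion: True.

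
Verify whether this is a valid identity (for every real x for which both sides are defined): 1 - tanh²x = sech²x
Claim: 1 - tanh²x = sech²x.
Reasoning: Divide cosh²x - sinh²x = 1 through by cosh²x (never zero): 1 - tanh²x = 1/cosh²x = sech²x.
So the two sides agree for every real x for which both sides are defined.

Conclusion: Yes, this is an identity.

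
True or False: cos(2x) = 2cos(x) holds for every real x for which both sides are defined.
False.

Claim: cos(2x) = 2cos(x).
Test a specific point where both sides are defined: x = π.
LHS = cos(2x) ≈ 1.0000
RHS = 2cos(x) ≈ -2.0000
Since 1.0000 ≠ -2.0000, the equation fails at this point, so it cannot hold for every real x for which both sides are defined.
The correct double-angle formula is cos(2x) = cos²x - sin²x.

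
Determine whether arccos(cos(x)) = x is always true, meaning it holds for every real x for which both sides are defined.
No, this is NOT an identity.

Claim: arccos(cos(x)) = x.
Test a specific point where both sides are defined: x = -π/4.
LHS = arccos(cos(x)) ≈ 0.7854
RHS = x ≈ -0.7854
Since 0.7854 ≠ -0.7854, the equation fails at this point, so it cannot hold for every real x for which both sides are defined.
arccos only returns values in [0, π], so arccos(cos(x)) = x holds only for x in that interval, not for all real x.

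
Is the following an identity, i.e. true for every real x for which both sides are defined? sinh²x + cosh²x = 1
Claim: sinh²x + cosh²x = 1.
Test a specific point where both sides are defined: x = 1/2.
LHS = sinh²x + cosh²x ≈ 1.5431
RHS = 1 ≈ 1.0000
Since 1.5431 ≠ 1.0000, the equation fails at this point, so it cannot hold for every real x for which both sides are defined.
The correct hyperbolic identity is cosh²x - sinh²x = 1 (a difference); the sum sinh²x + cosh²x equals cosh(2x).

Conclusion: No, this is NOT an identity.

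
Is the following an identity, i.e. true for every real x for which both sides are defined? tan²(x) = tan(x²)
No, this is NOT an identity.

Claim: tan²(x) = tan(x²).
Test a specific point where both sides are defined: x = -π/6.
LHS = tan²(x) ≈ 0.3333
RHS = tan(x²) ≈ 0.2812
Since 0.3333 ≠ 0.2812, the equation fails at this point, so it cannot hold for every real x for which both sides are defined.
tan²(x) means (tan x)², squaring the output; tan(x²) squares the input. These are different functions.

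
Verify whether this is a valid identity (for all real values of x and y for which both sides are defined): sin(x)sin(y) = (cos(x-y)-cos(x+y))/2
Claim: sin(x)sin(y) = (cos(x-y)-cos(x+y))/2.
Reasoning: cos(x-y) = cos(x)cos(y) + sin(x)sin(y) and cos(x+y) = cos(x)cos(y) - sin(x)sin(y). Subtracting, cos(x-y) - cos(x+y) = 2sin(x)sin(y); divide by 2.
So the two sides agree for all real values of x and y for which both sides are defined.

Conclusion: Yes, this is an identity.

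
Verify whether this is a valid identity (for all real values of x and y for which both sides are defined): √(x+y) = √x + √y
Claim: √(x+y) = √x + √y.
Test a specific point where both sides are defined: x = 1, y = 5.
LHS = √(x+y) ≈ 2.4495
RHS = √x + √y ≈ 3.2361
Since 2.4495 ≠ 3.2361, the equation fails at this point, so it cannot hold for all real values of x and y for which both sides are defined.
Squaring the right side gives x + 2√(xy) + y, not x + y.

Conclusion: No, this is NOT an identity.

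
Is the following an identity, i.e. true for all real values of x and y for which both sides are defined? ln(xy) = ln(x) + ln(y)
Yes, this is an identity.

Claim: ln(xy) = ln(x) + ln(y).
Reasoning: Both sides are simultaneously defined only when x, y > 0. Write x = e^p, y = e^q (p = ln x, q = ln y). Then xy = e^p · e^q = e^(p+q), so ln(xy) = p + q = ln(x) + ln(y).
So the two sides agree for all real values of x and y for which both sides are defined.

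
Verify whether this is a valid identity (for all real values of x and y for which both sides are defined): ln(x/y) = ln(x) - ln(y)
Yes, this is an identity.

Claim: ln(x/y) = ln(x) - ln(y).
Reasoning: Both sides are simultaneously defined only when x, y > 0. Write x = e^p, y = e^q. Then x/y = e^(p-q), so ln(x/y) = p - q = ln(x) - ln(y).
So the two sides agree for all real values of x and y for which both sides are defined.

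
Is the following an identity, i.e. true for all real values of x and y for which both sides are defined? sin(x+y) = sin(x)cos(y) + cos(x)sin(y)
Claim: sin(x+y) = sin(x)cos(y) + cos(x)sin(y).
Reasoning: By Euler's formula e^(i(x+y)) = e^(ix)·e^(iy) = (cos x + i·sin x)(cos y + i·sin y). The imaginary part of the left side is sin(x+y); the imaginary part of the product is sin(x)cos(y) + cos(x)sin(y).
So the two sides agree for all real values of x and y for which both sides are defined.

Conclusion: Yes, this is an identity.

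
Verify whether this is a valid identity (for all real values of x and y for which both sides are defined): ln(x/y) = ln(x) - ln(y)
Claim: ln(x/y) = ln(x) - ln(y).
Reasoning: Both sides are simultaneously defined only when x, y > 0. Write x = e^p, y = e^q. Then x/y = e^(p-q), so ln(x/y) = p - q = ln(x) - ln(y).
So the two sides agree for all real values of x and y for which both sides are defined.

Conclusion: Yes, this is an identity.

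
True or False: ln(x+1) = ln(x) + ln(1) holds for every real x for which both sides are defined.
Claim: ln(x+1) = ln(x) + ln(1).
Test a specific point where both sides are defined: x = 5.
LHS = ln(x+1) ≈ 1.7918
RHS = ln(x) + ln(1) ≈ 1.6094
Since 1.7918 ≠ 1.6094, the equation fails at this point, so it cannot hold for every real x for which both sides are defined.
ln(1) = 0, so the right side is just ln(x), which differs from ln(x+1).

Conclusion: False.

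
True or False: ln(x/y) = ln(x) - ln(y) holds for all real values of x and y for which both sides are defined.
True.

Claim: ln(x/y) = ln(x) - ln(y).
Reasoning: Both sides are simultaneously defined only when x, y > 0. Write x = e^p, y = e^q. Then x/y = e^(p-q), so ln(x/y) = p - q = ln(x) - ln(y).
So the two sides agree for all real values of x and y for which both sides are defined.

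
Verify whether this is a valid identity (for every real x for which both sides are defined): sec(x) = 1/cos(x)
Yes, this is an identity.

Claim: sec(x) = 1/cos(x).
Reasoning: sec(x) is by definition the reciprocal of cos(x), wherever cos(x) ≠ 0.
So the two sides agree for every real x for which both sides are defined.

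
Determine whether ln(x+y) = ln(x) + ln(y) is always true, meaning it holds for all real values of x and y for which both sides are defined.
Claim: ln(x+y) = ln(x) + ln(y).
Test a specific point where both sides are defined: x = 5, y = 3.
LHS = ln(x+y) ≈ 2.0794
RHS = ln(x) + ln(y) ≈ 2.7081
Since 2.0794 ≠ 2.7081, the equation fails at this point, so it cannot hold for all real values of x and y for which both sides are defined.
ln(x) + ln(y) = ln(xy), not ln(x+y).

Conclusion: No, this is NOT an identity.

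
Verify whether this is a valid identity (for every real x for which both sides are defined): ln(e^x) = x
Claim: ln(e^x) = x.
Reasoning: ln is the inverse of the exponential: ln(e^x) asks for the exponent p with e^p = e^x, and since e^p is one-to-one that exponent is p = x.
So the two sides agree for every real x for which both sides are defined.

Conclusion: Yes, this is an identity.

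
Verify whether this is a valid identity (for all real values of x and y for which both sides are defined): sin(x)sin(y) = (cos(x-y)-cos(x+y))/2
Claim: sin(x)sin(y) = (cos(x-y)-cos(x+y))/2.
Reasoning: cos(x-y) = cos(x)cos(y) + sin(x)sin(y) and cos(x+y) = cos(x)cos(y) - sin(x)sin(y). Subtracting, cos(x-y) - cos(x+y) = 2sin(x)sin(y); divide by 2.
So the two sides agree for all real values of x and y for which both sides are defined.

Conclusion: Yes, this is an identity.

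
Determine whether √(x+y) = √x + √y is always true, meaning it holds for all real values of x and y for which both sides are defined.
No, this is NOT an identity.

Claim: √(x+y) = √x + √y.
Test a specific point where both sides are defined: x = 5, y = 2.
LHS = √(x+y) ≈ 2.6458
RHS = √x + √y ≈ 3.6503
Since 2.6458 ≠ 3.6503, the equation fails at this point, so it cannot hold for all real values of x and y for which both sides are defined.
Squaring the right side gives x + 2√(xy) + y, not x + y.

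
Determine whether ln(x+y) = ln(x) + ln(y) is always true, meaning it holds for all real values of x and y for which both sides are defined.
No, this is NOT an identity.

Claim: ln(x+y) = ln(x) + ln(y).
Test a specific point where both sides are defined: x = 1, y = 4.
LHS = ln(x+y) ≈ 1.6094
RHS = ln(x) + ln(y) ≈ 1.3863
Since 1.6094 ≠ 1.3863, the equation fails at this point, so it cannot hold for all real values of x and y for which both sides are defined.
ln(x) + ln(y) = ln(xy), not ln(x+y).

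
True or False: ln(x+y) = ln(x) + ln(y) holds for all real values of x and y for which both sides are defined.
Claim: ln(x+y) = ln(x) + ln(y).
Test a specific point where both sides are defined: x = 3/2, y = 4.
LHS = ln(x+y) ≈ 1.7047
RHS = ln(x) + ln(y) ≈ 1.7918
Since 1.7047 ≠ 1.7918, the equation fails at this point, so it cannot hold for all real values of x and y for which both sides are defined.
ln(x) + ln(y) = ln(xy), not ln(x+y).

Conclusion: False.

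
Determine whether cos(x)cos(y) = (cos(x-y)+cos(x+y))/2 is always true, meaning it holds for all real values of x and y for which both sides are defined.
Yes, this is an identity.

Claim: cos(x)cos(y) = (cos(x-y)+cos(x+y))/2.
Reasoning: cos(x-y) = cos(x)cos(y) + sin(x)sin(y) and cos(x+y) = cos(x)cos(y) - sin(x)sin(y). Adding, cos(x-y) + cos(x+y) = 2cos(x)cos(y); divide by 2.
So the two sides agree for all real values of x and y for which both sides are defined.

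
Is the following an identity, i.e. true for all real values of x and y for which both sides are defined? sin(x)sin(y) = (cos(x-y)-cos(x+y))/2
Yes, this is an identity.

Claim: sin(x)sin(y) = (cos(x-y)-cos(x+y))/2.
Reasoning: cos(x-y) = cos(x)cos(y) + sin(x)sin(y) and cos(x+y) = cos(x)cos(y) - sin(x)sin(y). Subtracting, cos(x-y) - cos(x+y) = 2sin(x)sin(y); divide by 2.
So the two sides agree for all real values of x and y for which both sides are defined.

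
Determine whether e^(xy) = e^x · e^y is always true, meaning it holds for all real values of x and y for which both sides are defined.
No, this is NOT an identity.

Claim: e^(xy) = e^x · e^y.
Test a specific point where both sides are defined: x = 5, y = 1/2.
LHS = e^(xy) ≈ 12.1825
RHS = e^x · e^y ≈ 244.6919
Since 12.1825 ≠ 244.6919, the equation fails at this point, so it cannot hold for all real values of x and y for which both sides are defined.
e^x · e^y = e^(x+y), not e^(xy).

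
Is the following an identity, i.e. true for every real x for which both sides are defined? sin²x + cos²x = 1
Claim: sin²x + cos²x = 1.
Reasoning: The point (cos x, sin x) lies on the unit circle X² + Y² = 1, so cos²x + sin²x = 1 for every real x.
So the two sides agree for every real x for which both sides are defined.

Conclusion: Yes, this is an identity.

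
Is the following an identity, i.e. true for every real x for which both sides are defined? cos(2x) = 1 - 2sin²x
Yes, this is an identity.

Claim: cos(2x) = 1 - 2sin²x.
Reasoning: cos(2x) = cos²x - sin²x. Replace cos²x by 1 - sin²x: (1 - sin²x) - sin²x = 1 - 2sin²x.
So the two sides agree for every real x for which both sides are defined.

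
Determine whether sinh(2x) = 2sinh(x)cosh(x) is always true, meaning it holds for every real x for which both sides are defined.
Claim: sinh(2x) = 2sinh(x)cosh(x).
Reasoning: 2sinh(x)cosh(x) = 2 · (e^x - e^-x)/2 · (e^x + e^-x)/2 = (e^(2x) - e^(-2x))/2 = sinh(2x).
So the two sides agree for every real x for which both sides are defined.

Conclusion: Yes, this is an identity.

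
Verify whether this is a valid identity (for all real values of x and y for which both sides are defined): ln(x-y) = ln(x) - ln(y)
No, this is NOT an identity.

Claim: ln(x-y) = ln(x) - ln(y).
Test a specific point where both sides are defined: x = 5, y = 3/2.
LHS = ln(x-y) ≈ 1.2528
RHS = ln(x) - ln(y) ≈ 1.2040
Since 1.2528 ≠ 1.2040, the equation fails at this point, so it cannot hold for all real values of x and y for which both sides are defined.
ln(x) - ln(y) = ln(x/y), not ln(x-y).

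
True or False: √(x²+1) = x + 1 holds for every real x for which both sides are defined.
Claim: √(x²+1) = x + 1.
Test a specific point where both sides are defined: x = -1.
LHS = √(x²+1) ≈ 1.4142
RHS = x + 1 ≈ 0.0000
Since 1.4142 ≠ 0.0000, the equation fails at this point, so it cannot hold for every real x for which both sides are defined.
(x+1)² = x² + 2x + 1 ≠ x² + 1 unless x = 0.

Conclusion: False.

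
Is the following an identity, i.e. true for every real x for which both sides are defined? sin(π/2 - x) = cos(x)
Claim: sin(π/2 - x) = cos(x).
Reasoning: Use sin(u - v) = sin(u)cos(v) - cos(u)sin(v) with u = π/2, v = x: sin(π/2)cos(x) - cos(π/2)sin(x) = 1·cos(x) - 0·sin(x) = cos(x).
So the two sides agree for every real x for which both sides are defined.

Conclusion: Yes, this is an identity.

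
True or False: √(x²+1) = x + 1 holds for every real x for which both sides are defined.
Claim: √(x²+1) = x + 1.
Test a specific point where both sides are defined: x = 1/2.
LHS = √(x²+1) ≈ 1.1180
RHS = x + 1 ≈ 1.5000
Since 1.1180 ≠ 1.5000, the equation fails at this point, so it cannot hold for every real x for which both sides are defined.
(x+1)² = x² + 2x + 1 ≠ x² + 1 unless x = 0.

Conclusion: False.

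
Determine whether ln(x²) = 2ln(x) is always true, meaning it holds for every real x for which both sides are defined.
Claim: ln(x²) = 2ln(x).
Reasoning: The right side requires x > 0. For x > 0, x² = (e^(ln x))² = e^(2ln x), so ln(x²) = 2ln(x). (For x < 0 the right side is undefined, so those values are outside the claim.)
So the two sides agree for every real x for which both sides are defined.

Conclusion: Yes, this is an identity.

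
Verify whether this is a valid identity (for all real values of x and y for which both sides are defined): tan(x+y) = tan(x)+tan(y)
No, this is NOT an identity.

Claim: tan(x+y) = tan(x)+tan(y).
Test a specific point where both sides are defined: x = π/4, y = π/6.
LHS = tan(x+y) ≈ 3.7321
RHS = tan(x)+tan(y) ≈ 1.5774
Since 3.7321 ≠ 1.5774, the equation fails at this point, so it cannot hold for all real values of x and y for which both sides are defined.
The correct formula is tan(x+y) = (tan(x) + tan(y))/(1 - tan(x)tan(y)).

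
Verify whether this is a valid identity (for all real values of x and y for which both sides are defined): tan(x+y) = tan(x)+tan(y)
No, this is NOT an identity.

Claim: tan(x+y) = tan(x)+tan(y).
Test a specific point where both sides are defined: x = -π/4, y = -π/6.
LHS = tan(x+y) ≈ -3.7321
RHS = tan(x)+tan(y) ≈ -1.5774
Since -3.7321 ≠ -1.5774, the equation fails at this point, so it cannot hold for all real values of x and y for which both sides are defined.
The correct formula is tan(x+y) = (tan(x) + tan(y))/(1 - tan(x)tan(y)).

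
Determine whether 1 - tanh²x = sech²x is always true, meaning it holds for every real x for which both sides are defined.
Yes, this is an identity.

Claim: 1 - tanh²x = sech²x.
Reasoning: Divide cosh²x - sinh²x = 1 through by cosh²x (never zero): 1 - tanh²x = 1/cosh²x = sech²x.
So the two sides agree for every real x for which both sides are defined.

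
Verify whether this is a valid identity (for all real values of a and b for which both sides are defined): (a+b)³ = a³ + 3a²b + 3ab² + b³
Yes, this is an identity.

Claim: (a+b)³ = a³ + 3a²b + 3ab² + b³.
Reasoning: (a+b)³ = (a+b)(a+b)² = (a+b)(a² + 2ab + b²) = a³ + 2a²b + ab² + a²b + 2ab² + b³ = a³ + 3a²b + 3ab² + b³.
So the two sides agree for all real values of a and b for which both sides are defined.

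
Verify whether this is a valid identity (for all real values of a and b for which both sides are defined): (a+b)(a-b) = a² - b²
Yes, this is an identity.

Claim: (a+b)(a-b) = a² - b².
Reasoning: Expand: (a+b)(a-b) = a² - ab + ba - b² = a² - b² (the cross terms cancel).
So the two sides agree for all real values of a and b for which both sides are defined.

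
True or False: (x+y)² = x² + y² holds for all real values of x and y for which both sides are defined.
Claim: (x+y)² = x² + y².
Test a specific point where both sides are defined: x = 3, y = 3/2.
LHS = (x+y)² ≈ 20.2500
RHS = x² + y² ≈ 11.2500
Since 20.2500 ≠ 11.2500, the equation fails at this point, so it cannot hold for all real values of x and y for which both sides are defined.
The correct expansion is (x+y)² = x² + 2xy + y²; the cross term 2xy is missing.

Conclusion: False.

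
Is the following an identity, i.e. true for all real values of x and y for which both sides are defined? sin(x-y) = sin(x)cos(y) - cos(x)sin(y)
Yes, this is an identity.

Claim: sin(x-y) = sin(x)cos(y) - cos(x)sin(y).
Reasoning: Replace y by -y in sin(x+y) = sin(x)cos(y) + cos(x)sin(y) and use cos(-y) = cos(y), sin(-y) = -sin(y): sin(x-y) = sin(x)cos(y) - cos(x)sin(y).
So the two sides agree for all real values of x and y for which both sides are defined.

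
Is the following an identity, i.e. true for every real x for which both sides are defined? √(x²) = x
No, this is NOT an identity.

Claim: √(x²) = x.
Test a specific point where both sides are defined: x = -3.
LHS = √(x²) ≈ 3.0000
RHS = x ≈ -3.0000
Since 3.0000 ≠ -3.0000, the equation fails at this point, so it cannot hold for every real x for which both sides are defined.
√(x²) = |x|, which differs from x whenever x < 0 (both sides are defined for every real x).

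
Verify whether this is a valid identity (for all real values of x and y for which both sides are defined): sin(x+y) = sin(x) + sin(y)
Claim: sin(x+y) = sin(x) + sin(y).
Test a specific point where both sides are defined: x = π/3, y = π.
LHS = sin(x+y) ≈ -0.8660
RHS = sin(x) + sin(y) ≈ 0.8660
Since -0.8660 ≠ 0.8660, the equation fails at this point, so it cannot hold for all real values of x and y for which both sides are defined.
The correct expansion is sin(x+y) = sin(x)cos(y) + cos(x)sin(y); sine is not additive.

Conclusion: No, this is NOT an identity.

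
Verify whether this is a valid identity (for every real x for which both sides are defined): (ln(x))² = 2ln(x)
No, this is NOT an identity.

Claim: (ln(x))² = 2ln(x).
Test a specific point where both sides are defined: x = 5.
LHS = (ln(x))² ≈ 2.5903
RHS = 2ln(x) ≈ 3.2189
Since 2.5903 ≠ 3.2189, the equation fails at this point, so it cannot hold for every real x for which both sides are defined.
2ln(x) equals ln(x²), which is not the same as (ln x)².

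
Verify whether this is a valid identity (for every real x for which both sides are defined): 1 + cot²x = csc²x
Yes, this is an identity.

Claim: 1 + cot²x = csc²x.
Reasoning: Start from sin²x + cos²x = 1 and divide every term by sin²x (allowed wherever cot x and csc x are defined): 1 + cot²x = 1/sin²x = csc²x.
So the two sides agree for every real x for which both sides are defined.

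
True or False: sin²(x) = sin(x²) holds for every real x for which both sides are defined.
False.

Claim: sin²(x) = sin(x²).
Test a specific point where both sides are defined: x = π/2.
LHS = sin²(x) ≈ 1.0000
RHS = sin(x²) ≈ 0.6243
Since 1.0000 ≠ 0.6243, the equation fails at this point, so it cannot hold for every real x for which both sides are defined.
sin²(x) means (sin x)², squaring the output; sin(x²) squares the input. These are different functions.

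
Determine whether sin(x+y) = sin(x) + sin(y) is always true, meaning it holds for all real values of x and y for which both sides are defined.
Claim: sin(x+y) = sin(x) + sin(y).
Test a specific point where both sides are defined: x = -π/2, y = -π/3.
LHS = sin(x+y) ≈ -0.5000
RHS = sin(x) + sin(y) ≈ -1.8660
Since -0.5000 ≠ -1.8660, the equation fails at this point, so it cannot hold for all real values of x and y for which both sides are defined.
The correct expansion is sin(x+y) = sin(x)cos(y) + cos(x)sin(y); sine is not additive.

Conclusion: No, this is NOT an identity.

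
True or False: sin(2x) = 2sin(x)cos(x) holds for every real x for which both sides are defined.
True.

Claim: sin(2x) = 2sin(x)cos(x).
Reasoning: Put y = x in the addition formula sin(x+y) = sin(x)cos(y) + cos(x)sin(y): sin(2x) = sin(x)cos(x) + cos(x)sin(x) = 2sin(x)cos(x).
So the two sides agree for every real x for which both sides are defined.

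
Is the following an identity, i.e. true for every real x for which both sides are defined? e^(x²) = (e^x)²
No, this is NOT an identity.

Claim: e^(x²) = (e^x)².
Test a specific point where both sides are defined: x = 1/2.
LHS = e^(x²) ≈ 1.2840
RHS = (e^x)² ≈ 2.7183
Since 1.2840 ≠ 2.7183, the equation fails at this point, so it cannot hold for every real x for which both sides are defined.
(e^x)² = e^(2x), and 2x ≠ x² in general.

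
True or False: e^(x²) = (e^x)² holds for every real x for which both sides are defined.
Claim: e^(x²) = (e^x)².
Test a specific point where both sides are defined: x = 3/2.
LHS = e^(x²) ≈ 9.4877
RHS = (e^x)² ≈ 20.0855
Since 9.4877 ≠ 20.0855, the equation fails at this point, so it cannot hold for every real x for which both sides are defined.
(e^x)² = e^(2x), and 2x ≠ x² in general.

Conclusion: False.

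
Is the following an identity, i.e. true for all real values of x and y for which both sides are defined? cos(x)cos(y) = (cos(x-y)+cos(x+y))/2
Claim: cos(x)cos(y) = (cos(x-y)+cos(x+y))/2.
Reasoning: cos(x-y) = cos(x)cos(y) + sin(x)sin(y) and cos(x+y) = cos(x)cos(y) - sin(x)sin(y). Adding, cos(x-y) + cos(x+y) = 2cos(x)cos(y); divide by 2.
So the two sides agree for all real values of x and y for which both sides are defined.

Conclusion: Yes, this is an identity.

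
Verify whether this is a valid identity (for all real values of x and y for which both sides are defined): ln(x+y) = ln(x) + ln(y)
Claim: ln(x+y) = ln(x) + ln(y).
Test a specific point where both sides are defined: x = 4, y = 1.
LHS = ln(x+y) ≈ 1.6094
RHS = ln(x) + ln(y) ≈ 1.3863
Since 1.6094 ≠ 1.3863, the equation fails at this point, so it cannot hold for all real values of x and y for which both sides are defined.
ln(x) + ln(y) = ln(xy), not ln(x+y).

Conclusion: No, this is NOT an identity.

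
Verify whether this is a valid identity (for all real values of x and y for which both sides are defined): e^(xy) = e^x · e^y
No, this is NOT an identity.

Claim: e^(xy) = e^x · e^y.
Test a specific point where both sides are defined: x = 3/2, y = -2.
LHS = e^(xy) ≈ 0.0498
RHS = e^x · e^y ≈ 0.6065
Since 0.0498 ≠ 0.6065, the equation fails at this point, so it cannot hold for all real values of x and y for which both sides are defined.
e^x · e^y = e^(x+y), not e^(xy).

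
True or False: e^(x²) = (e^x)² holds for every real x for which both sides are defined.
False.

Claim: e^(x²) = (e^x)².
Test a specific point where both sides are defined: x = 3.
LHS = e^(x²) ≈ 8103.0839
RHS = (e^x)² ≈ 403.4288
Since 8103.0839 ≠ 403.4288, the equation fails at this point, so it cannot hold for every real x for which both sides are defined.
(e^x)² = e^(2x), and 2x ≠ x² in general.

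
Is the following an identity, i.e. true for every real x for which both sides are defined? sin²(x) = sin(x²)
No, this is NOT an identity.

Claim: sin²(x) = sin(x²).
Test a specific point where both sides are defined: x = -π/2.
LHS = sin²(x) ≈ 1.0000
RHS = sin(x²) ≈ 0.6243
Since 1.0000 ≠ 0.6243, the equation fails at this point, so it cannot hold for every real x for which both sides are defined.
sin²(x) means (sin x)², squaring the output; sin(x²) squares the input. These are different functions.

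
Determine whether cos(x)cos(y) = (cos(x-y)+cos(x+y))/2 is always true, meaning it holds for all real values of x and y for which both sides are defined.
Yes, this is an identity.

Claim: cos(x)cos(y) = (cos(x-y)+cos(x+y))/2.
Reasoning: cos(x-y) = cos(x)cos(y) + sin(x)sin(y) and cos(x+y) = cos(x)cos(y) - sin(x)sin(y). Adding, cos(x-y) + cos(x+y) = 2cos(x)cos(y); divide by 2.
So the two sides agree for all real values of x and y for which both sides are defined.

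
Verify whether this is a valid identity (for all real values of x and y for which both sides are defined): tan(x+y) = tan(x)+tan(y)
Claim: tan(x+y) = tan(x)+tan(y).
Test a specific point where both sides are defined: x = 2π/3, y = -π/3.
LHS = tan(x+y) ≈ 1.7321
RHS = tan(x)+tan(y) ≈ -3.4641
Since 1.7321 ≠ -3.4641, the equation fails at this point, so it cannot hold for all real values of x and y for which both sides are defined.
The correct formula is tan(x+y) = (tan(x) + tan(y))/(1 - tan(x)tan(y)).

Conclusion: No, this is NOT an identity.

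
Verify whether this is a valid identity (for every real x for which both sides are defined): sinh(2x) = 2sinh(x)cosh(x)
Claim: sinh(2x) = 2sinh(x)cosh(x).
Reasoning: 2sinh(x)cosh(x) = 2 · (e^x - e^-x)/2 · (e^x + e^-x)/2 = (e^(2x) - e^(-2x))/2 = sinh(2x).
So the two sides agree for every real x for which both sides are defined.

Conclusion: Yes, this is an identity.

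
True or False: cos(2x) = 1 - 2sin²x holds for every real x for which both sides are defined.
Claim: cos(2x) = 1 - 2sin²x.
Reasoning: cos(2x) = cos²x - sin²x. Replace cos²x by 1 - sin²x: (1 - sin²x) - sin²x = 1 - 2sin²x.
So the two sides agree for every real x for which both sides are defined.

Conclusion: True.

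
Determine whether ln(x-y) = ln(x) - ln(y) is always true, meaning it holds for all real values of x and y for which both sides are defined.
No, this is NOT an identity.

Claim: ln(x-y) = ln(x) - ln(y).
Test a specific point where both sides are defined: x = 2, y = 1.
LHS = ln(x-y) ≈ 0.0000
RHS = ln(x) - ln(y) ≈ 0.6931
Since 0.0000 ≠ 0.6931, the equation fails at this point, so it cannot hold for all real values of x and y for which both sides are defined.
ln(x) - ln(y) = ln(x/y), not ln(x-y).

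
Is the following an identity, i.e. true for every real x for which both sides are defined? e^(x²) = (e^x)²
No, this is NOT an identity.

Claim: e^(x²) = (e^x)².
Test a specific point where both sides are defined: x = -3.
LHS = e^(x²) ≈ 8103.0839
RHS = (e^x)² ≈ 0.0025
Since 8103.0839 ≠ 0.0025, the equation fails at this point, so it cannot hold for every real x for which both sides are defined.
(e^x)² = e^(2x), and 2x ≠ x² in general.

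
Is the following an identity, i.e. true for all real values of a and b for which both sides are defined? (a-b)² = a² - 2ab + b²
Claim: (a-b)² = a² - 2ab + b².
Reasoning: Expand: (a-b)² = (a-b)(a-b) = a·a - a·b - b·a + b·b = a² - 2ab + b².
So the two sides agree for all real values of a and b for which both sides are defined.

Conclusion: Yes, this is an identity.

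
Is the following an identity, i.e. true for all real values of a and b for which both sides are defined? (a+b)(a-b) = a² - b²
Claim: (a+b)(a-b) = a² - b².
Reasoning: Expand: (a+b)(a-b) = a² - ab + ba - b² = a² - b² (the cross terms cancel).
So the two sides agree for all real values of a and b for which both sides are defined.

Conclusion: Yes, this is an identity.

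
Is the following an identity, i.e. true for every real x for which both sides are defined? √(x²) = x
No, this is NOT an identity.

Claim: √(x²) = x.
Test a specific point where both sides are defined: x = -3.
LHS = √(x²) ≈ 3.0000
RHS = x ≈ -3.0000
Since 3.0000 ≠ -3.0000, the equation fails at this point, so it cannot hold for every real x for which both sides are defined.
√(x²) = |x|, which differs from x whenever x < 0 (both sides are defined for every real x).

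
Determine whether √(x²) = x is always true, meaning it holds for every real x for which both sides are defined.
No, this is NOT an identity.

Claim: √(x²) = x.
Test a specific point where both sides are defined: x = -3.
LHS = √(x²) ≈ 3.0000
RHS = x ≈ -3.0000
Since 3.0000 ≠ -3.0000, the equation fails at this point, so it cannot hold for every real x for which both sides are defined.
√(x²) = |x|, which differs from x whenever x < 0 (both sides are defined for every real x).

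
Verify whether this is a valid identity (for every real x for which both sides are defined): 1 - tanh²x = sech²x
Yes, this is an identity.

Claim: 1 - tanh²x = sech²x.
Reasoning: Divide cosh²x - sinh²x = 1 through by cosh²x (never zero): 1 - tanh²x = 1/cosh²x = sech²x.
So the two sides agree for every real x for which both sides are defined.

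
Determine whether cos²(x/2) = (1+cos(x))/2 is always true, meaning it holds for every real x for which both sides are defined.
Yes, this is an identity.

Claim: cos²(x/2) = (1+cos(x))/2.
Reasoning: Use cos(2θ) = 2cos²θ - 1 with θ = x/2: cos(x) = 2cos²(x/2) - 1. Solving for cos²(x/2) gives (1 + cos(x))/2.
So the two sides agree for every real x for which both sides are defined.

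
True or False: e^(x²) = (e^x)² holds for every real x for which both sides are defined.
Claim: e^(x²) = (e^x)².
Test a specific point where both sides are defined: x = 1/2.
LHS = e^(x²) ≈ 1.2840
RHS = (e^x)² ≈ 2.7183
Since 1.2840 ≠ 2.7183, the equation fails at this point, so it cannot hold for every real x for which both sides are defined.
(e^x)² = e^(2x), and 2x ≠ x² in general.

Conclusion: False.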